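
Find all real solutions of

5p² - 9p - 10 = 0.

Discriminant: (-9)² − 4·5·(-10) = 281.
Quadratic formula: p = (9 ± √281) / 10.
So p = 9/10 + √(281)/10 ≈ 2.5763 or p = 9/10 - √(281)/10 ≈ -0.7763.

p = -0.7763 or p = 2.5763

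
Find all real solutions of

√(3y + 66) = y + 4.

Square both sides: 3y + 66 = (y + 4)².
Expand and rearrange: y² + 5y - 50 = 0.
Solving gives y = 5 or y = -10.
Check each candidate in the original equation:
  y = 5: √(81) = 9, while y + 4 = 9 — valid.
  y = -10: √(36) = 6, while y + 4 = -6 — extraneous.

y = 5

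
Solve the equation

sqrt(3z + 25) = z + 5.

Square both sides: 3z + 25 = (z + 5)^2.
Expand and rearrange: z^2 + 7z = 0.
Solving gives z = 0 or z = -7.
Check each candidate in the original equation:
  z = 0: sqrt(25) = 5, while z + 5 = 5 — valid.
  z = -7: sqrt(4) = 2, while z + 5 = -2 — extraneous.

z = 0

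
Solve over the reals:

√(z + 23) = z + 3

Square both sides: z + 23 = (z + 3)².
Expand and rearrange: z² + 5z - 14 = 0.
Solving gives z = 2 or z = -7.
Check each candidate in the original equation:
  z = 2: √(25) = 5, while z + 3 = 5 — valid.
  z = -7: √(16) = 4, while z + 3 = -4 — extraneous.

z = 2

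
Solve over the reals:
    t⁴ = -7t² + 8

Let u = t². The equation becomes u² + 7u - 8 = 0.
Factor: (u + 8)(u - 1) = 0, so u = -8 or u = 1.
t² = -8 < 0 has no real solution.
t² = 1 gives t = ±1.

t = -1 or t = 1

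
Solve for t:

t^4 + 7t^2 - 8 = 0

Let u = t^2. The equation becomes u^2 + 7u - 8 = 0.
Factor: (u + 8)(u - 1) = 0, so u = -8 or u = 1.
t^2 = -8 < 0 has no real solution.
t^2 = 1 gives t = +/-1.

t = -1 or t = 1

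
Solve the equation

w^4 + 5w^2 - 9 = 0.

w = -1.1854 or w = 1.1854

Let u = w^2. The equation becomes u^2 + 5u - 9 = 0.
By the quadratic formula, u = -5/2 + sqrt(61)/2 or u = -sqrt(61)/2 - 5/2.
w^2 = -5/2 + sqrt(61)/2 gives w = +/-sqrt(-5/2 + sqrt(61)/2) ~= +/-1.1854.
w^2 = -sqrt(61)/2 - 5/2 < 0 has no real solution.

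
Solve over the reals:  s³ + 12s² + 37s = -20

s = -7.3166 or s = -4 or s = -0.6834

Rearrange: s³ + 12s² + 37s + 20 = 0.
Possible rational roots are divisors of 20. Testing s = -4 gives 0, so (s + 4) is a factor.
Divide: s³ + 12s² + 37s + 20 = (s + 4)(s² + 8s + 5).
Apply the quadratic formula to s² + 8s + 5 = 0: s = (-8 ± √44)/2, i.e. s ≈ -0.6834 or s ≈ -7.3166.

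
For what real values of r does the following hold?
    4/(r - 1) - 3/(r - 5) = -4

Multiply both sides by (r - 1)(r - 5):
4(r - 5) - 3(r - 1) = -4(r - 1)(r - 5).
Expand and collect terms: -4r^2 + 23r - 3 = 0.
By the quadratic formula, r = (-23 +/- sqrt(481)) / -8, so r ~= 0.1335 or r ~= 5.6165.
Neither value makes a denominator zero (r != 1, r != 5), so both are valid.

r = 0.1335 or r = 5.6165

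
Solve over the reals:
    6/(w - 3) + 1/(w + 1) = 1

w = -0.6235 or w = 9.6235

Multiply both sides by (w - 3)(w + 1):
6(w + 1) + (w - 3) = (w - 3)(w + 1).
Expand and collect terms: w^2 - 9w - 6 = 0.
By the quadratic formula, w = (9 +/- sqrt(105)) / 2, so w ~= 9.6235 or w ~= -0.6235.
Neither value makes a denominator zero (w != 3, w != -1), so both are valid.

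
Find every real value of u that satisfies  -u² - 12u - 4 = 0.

u = -11.6569 or u = -0.3431

Discriminant: (-12)² − 4·(-1)·(-4) = 128.
Quadratic formula: u = (12 ± √128) / (-2).
So u = -6 - 4·√(2) ≈ -11.6569 or u = -6 + 4·√(2) ≈ -0.3431.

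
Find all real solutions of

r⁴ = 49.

Let u = r². The equation becomes u² - 49 = 0.
Factor: (u + 7)(u - 7) = 0, so u = -7 or u = 7.
r² = -7 < 0 has no real solution.
r² = 7 gives r = ±√(7) ≈ ±2.6458.

r = -2.6458 or r = 2.6458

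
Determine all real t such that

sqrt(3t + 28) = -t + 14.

Square both sides: 3t + 28 = (-t + 14)^2.
Expand and rearrange: t^2 - 31t + 168 = 0.
Solving gives t = 24 or t = 7.
Check each candidate in the original equation:
  t = 24: sqrt(100) = 10, while -t + 14 = -10 — extraneous.
  t = 7: sqrt(49) = 7, while -t + 14 = 7 — valid.

t = 7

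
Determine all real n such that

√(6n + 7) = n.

Square both sides: 6n + 7 = (n)².
Expand and rearrange: n² - 6n - 7 = 0.
Solving gives n = 7 or n = -1.
Check each candidate in the original equation:
  n = 7: √(49) = 7, while n = 7 — valid.
  n = -1: √(1) = 1, while n = -1 — extraneous.

n = 7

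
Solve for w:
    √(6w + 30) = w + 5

Square both sides: 6w + 30 = (w + 5)².
Expand and rearrange: w² + 4w - 5 = 0.
Solving gives w = 1 or w = -5.
Check each candidate in the original equation:
  w = 1: √(36) = 6, while w + 5 = 6 — valid.
  w = -5: √(0) = 0, while w + 5 = 0 — valid.

w = -5 or w = 1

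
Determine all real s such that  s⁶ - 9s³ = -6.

s = 0.8984 or s = 2.0227

Let u = s³. The equation becomes u² - 9u + 6 = 0.
By the quadratic formula, u = √(57)/2 + 9/2 or u = 9/2 - √(57)/2.
s³ = √(57)/2 + 9/2 gives s = ∛(√(57)/2 + 9/2) ≈ 2.0227.
s³ = 9/2 - √(57)/2 gives s = ∛(9/2 - √(57)/2) ≈ 0.8984.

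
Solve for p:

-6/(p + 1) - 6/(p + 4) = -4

Multiply both sides by (p + 1)(p + 4):
-6(p + 4) - 6(p + 1) = -4(p + 1)(p + 4).
Expand and collect terms: -4p² - 8p + 14 = 0.
By the quadratic formula, p = (8 ± √288) / -8, so p ≈ -3.1213 or p ≈ 1.1213.
Neither value makes a denominator zero (p ≠ -1, p ≠ -4), so both are valid.

p = -3.1213 or p = 1.1213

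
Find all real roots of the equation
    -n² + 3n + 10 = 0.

Factor: -1(n + 2)(n - 5) = 0.
So n = -2 or n = 5.

n = -2 or n = 5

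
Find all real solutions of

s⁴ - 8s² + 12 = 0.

s = -2.4495 or s = -1.4142 or s = 1.4142 or s = 2.4495

Let u = s². The equation becomes u² - 8u + 12 = 0.
Factor: (u - 6)(u - 2) = 0, so u = 6 or u = 2.
s² = 6 gives s = ±√(6) ≈ ±2.4495.
s² = 2 gives s = ±√(2) ≈ ±1.4142.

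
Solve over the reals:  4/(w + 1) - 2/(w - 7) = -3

w = -2.2436 or w = 7.577

Multiply both sides by (w + 1)(w - 7):
4(w - 7) - 2(w + 1) = -3(w + 1)(w - 7).
Expand and collect terms: -3w^2 + 16w + 51 = 0.
By the quadratic formula, w = (-16 +/- sqrt(868)) / -6, so w ~= -2.2436 or w ~= 7.577.
Neither value makes a denominator zero (w != -1, w != 7), so both are valid.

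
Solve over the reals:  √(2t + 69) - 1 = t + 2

Isolate the radical: √(2t + 69) = t + 3.
Square both sides: 2t + 69 = (t + 3)².
Expand and rearrange: t² + 4t - 60 = 0.
Solving gives t = 6 or t = -10.
Check each candidate in the original equation:
  t = 6: √(81) = 9, while t + 3 = 9 — valid.
  t = -10: √(49) = 7, while t + 3 = -7 — extraneous.

t = 6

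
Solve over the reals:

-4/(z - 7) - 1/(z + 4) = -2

Multiply both sides by (z - 7)(z + 4):
-4(z + 4) - (z - 7) = -2(z - 7)(z + 4).
Expand and collect terms: -2z² + 11z + 65 = 0.
By the quadratic formula, z = (-11 ± √641) / -4, so z ≈ -3.5795 or z ≈ 9.0795.
Neither value makes a denominator zero (z ≠ 7, z ≠ -4), so both are valid.

z = -3.5795 or z = 9.0795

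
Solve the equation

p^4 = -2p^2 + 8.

Let u = p^2. The equation becomes u^2 + 2u - 8 = 0.
Factor: (u + 4)(u - 2) = 0, so u = -4 or u = 2.
p^2 = -4 < 0 has no real solution.
p^2 = 2 gives p = +/-sqrt(2) ~= +/-1.4142.

p = -1.4142 or p = 1.4142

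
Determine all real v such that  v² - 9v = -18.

v = 3 or v = 6

Bring every term to one side: v² - 9v + 18 = 0.
Factor: (v - 6)(v - 3) = 0.
So v = 6 or v = 3.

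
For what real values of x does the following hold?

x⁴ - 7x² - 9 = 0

x = -2.8478 or x = 2.8478

Let u = x². The equation becomes u² - 7u - 9 = 0.
By the quadratic formula, u = 7/2 + √(85)/2 or u = 7/2 - √(85)/2.
x² = 7/2 + √(85)/2 gives x = ±√(7/2 + √(85)/2) ≈ ±2.8478.
x² = 7/2 - √(85)/2 < 0 has no real solution.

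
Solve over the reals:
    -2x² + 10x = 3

Rearrange to standard form: -2x² + 10x - 3 = 0.
Discriminant: (10)² − 4·(-2)·(-3) = 76.
Quadratic formula: x = (-10 ± √76) / (-4).
So x = 5/2 - √(19)/2 ≈ 0.3206 or x = √(19)/2 + 5/2 ≈ 4.6794.

x = 0.3206 or x = 4.6794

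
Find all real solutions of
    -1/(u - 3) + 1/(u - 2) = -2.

u = 1.634 or u = 3.366

Multiply both sides by (u - 3)(u - 2):
-(u - 2) + (u - 3) = -2(u - 3)(u - 2).
Expand and collect terms: -2u^2 + 10u - 11 = 0.
By the quadratic formula, u = (-10 +/- sqrt(12)) / -4, so u ~= 1.634 or u ~= 3.366.
Neither value makes a denominator zero (u != 3, u != 2), so both are valid.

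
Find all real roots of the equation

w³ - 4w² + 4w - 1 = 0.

w = 0.382 or w = 1 or w = 2.618

Possible rational roots are divisors of -1. Testing w = 1 gives 0, so (w - 1) is a factor.
Divide: w³ - 4w² + 4w - 1 = (w - 1)(w² - 3w + 1).
Apply the quadratic formula to w² - 3w + 1 = 0: w = (3 ± √5)/2, i.e. w ≈ 2.618 or w ≈ 0.382.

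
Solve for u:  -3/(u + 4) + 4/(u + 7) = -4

u = -7.8365 or u = -3.4135

Multiply both sides by (u + 4)(u + 7):
-3(u + 7) + 4(u + 4) = -4(u + 4)(u + 7).
Expand and collect terms: -4u² - 45u - 107 = 0.
By the quadratic formula, u = (45 ± √313) / -8, so u ≈ -7.8365 or u ≈ -3.4135.
Neither value makes a denominator zero (u ≠ -4, u ≠ -7), so both are valid.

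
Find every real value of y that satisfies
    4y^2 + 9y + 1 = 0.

Discriminant: (9)^2 - 4*4*1 = 65.
Quadratic formula: y = (-9 +/- sqrt(65)) / 8.
So y = -9/8 + sqrt(65)/8 ~= -0.1172 or y = -9/8 - sqrt(65)/8 ~= -2.1328.

y = -2.1328 or y = -0.1172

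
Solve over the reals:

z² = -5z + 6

z = -6 or z = 1

Bring every term to one side: z² + 5z - 6 = 0.
Factor: (z - 1)(z + 6) = 0.
So z = 1 or z = -6.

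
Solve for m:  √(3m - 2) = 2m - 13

m = 9

Square both sides: 3m - 2 = (2m - 13)².
Expand and rearrange: 4m² - 55m + 171 = 0.
Solving gives m = 9 or m = 4.75.
Check each candidate in the original equation:
  m = 9: √(25) = 5, while 2m - 13 = 5 — valid.
  m = 4.75: √(12.25) = 3.5, while 2m - 13 = -3.5 — extraneous.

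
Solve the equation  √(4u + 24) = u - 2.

u = 10

Square both sides: 4u + 24 = (u - 2)².
Expand and rearrange: u² - 8u - 20 = 0.
Solving gives u = 10 or u = -2.
Check each candidate in the original equation:
  u = 10: √(64) = 8, while u - 2 = 8 — valid.
  u = -2: √(16) = 4, while u - 2 = -4 — extraneous.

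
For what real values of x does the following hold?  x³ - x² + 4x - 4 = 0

Possible rational roots are divisors of -4. Testing x = 1 gives 0, so (x - 1) is a factor.
Divide: x³ - x² + 4x - 4 = (x - 1)(x² + 4).
The quadratic x² + 4 has discriminant -16 < 0, so no further real roots.

x = 1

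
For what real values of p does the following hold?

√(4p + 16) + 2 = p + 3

p = 5

Isolate the radical: √(4p + 16) = p + 1.
Square both sides: 4p + 16 = (p + 1)².
Expand and rearrange: p² - 2p - 15 = 0.
Solving gives p = 5 or p = -3.
Check each candidate in the original equation:
  p = 5: √(36) = 6, while p + 1 = 6 — valid.
  p = -3: √(4) = 2, while p + 1 = -2 — extraneous.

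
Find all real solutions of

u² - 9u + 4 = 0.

u = 0.4689 or u = 8.5311

Discriminant: (-9)² − 4·1·4 = 65.
Quadratic formula: u = (9 ± √65) / 2.
So u = √(65)/2 + 9/2 ≈ 8.5311 or u = 9/2 - √(65)/2 ≈ 0.4689.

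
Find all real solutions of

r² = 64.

r = -8 or r = 8

Bring every term to one side: r² - 64 = 0.
Factor: (r - 8)(r + 8) = 0.
So r = 8 or r = -8.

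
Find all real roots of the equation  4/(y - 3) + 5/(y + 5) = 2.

y = -3.1161 or y = 5.6161

Multiply both sides by (y - 3)(y + 5):
4(y + 5) + 5(y - 3) = 2(y - 3)(y + 5).
Expand and collect terms: 2y^2 - 5y - 35 = 0.
By the quadratic formula, y = (5 +/- sqrt(305)) / 4, so y ~= 5.6161 or y ~= -3.1161.
Neither value makes a denominator zero (y != 3, y != -5), so both are valid.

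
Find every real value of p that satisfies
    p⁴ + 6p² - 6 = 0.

Let u = p². The equation becomes u² + 6u - 6 = 0.
By the quadratic formula, u = -3 + √(15) or u = -√(15) - 3.
p² = -3 + √(15) gives p = ±√(-3 + √(15)) ≈ ±0.9343.
p² = -√(15) - 3 < 0 has no real solution.

p = -0.9343 or p = 0.9343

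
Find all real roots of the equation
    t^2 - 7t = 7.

t = -0.8875 or t = 7.8875

Rearrange to standard form: t^2 - 7t - 7 = 0.
Discriminant: (-7)^2 - 4*1*(-7) = 77.
Quadratic formula: t = (7 +/- sqrt(77)) / 2.
So t = 7/2 + sqrt(77)/2 ~= 7.8875 or t = 7/2 - sqrt(77)/2 ~= -0.8875.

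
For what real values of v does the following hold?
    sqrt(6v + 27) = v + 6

v = -3

Square both sides: 6v + 27 = (v + 6)^2.
Expand and rearrange: v^2 + 6v + 9 = 0.
This gives the repeated root v = -3.
Check in the original equation:
  v = -3: sqrt(9) = 3, while v + 6 = 3 — valid.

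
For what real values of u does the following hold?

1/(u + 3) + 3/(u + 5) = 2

Multiply both sides by (u + 3)(u + 5):
(u + 5) + 3(u + 3) = 2(u + 3)(u + 5).
Expand and collect terms: 2u² + 12u + 16 = 0.
Factor or apply the quadratic formula: u = -2 or u = -4.
Neither value makes a denominator zero (u ≠ -3, u ≠ -5), so both are valid.

u = -4 or u = -2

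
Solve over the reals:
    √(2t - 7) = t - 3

Square both sides: 2t - 7 = (t - 3)².
Expand and rearrange: t² - 8t + 16 = 0.
This gives the repeated root t = 4.
Check in the original equation:
  t = 4: √(1) = 1, while t - 3 = 1 — valid.

t = 4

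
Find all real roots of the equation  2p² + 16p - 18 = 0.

Factor: 2(p + 9)(p - 1) = 0.
So p = -9 or p = 1.

p = -9 or p = 1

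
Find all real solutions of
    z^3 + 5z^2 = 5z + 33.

z = -4.4641 or z = -3 or z = 2.4641

Rearrange: z^3 + 5z^2 - 5z - 33 = 0.
Possible rational roots are divisors of -33. Testing z = -3 gives 0, so (z + 3) is a factor.
Divide: z^3 + 5z^2 - 5z - 33 = (z + 3)(z^2 + 2z - 11).
Apply the quadratic formula to z^2 + 2z - 11 = 0: z = (-2 +/- sqrt(48))/2, i.e. z ~= 2.4641 or z ~= -4.4641.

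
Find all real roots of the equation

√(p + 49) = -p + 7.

Square both sides: p + 49 = (-p + 7)².
Expand and rearrange: p² - 15p = 0.
Solving gives p = 15 or p = 0.
Check each candidate in the original equation:
  p = 15: √(64) = 8, while -p + 7 = -8 — extraneous.
  p = 0: √(49) = 7, while -p + 7 = 7 — valid.

p = 0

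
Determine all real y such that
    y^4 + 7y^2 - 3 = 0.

y = -0.6365 or y = 0.6365

Let u = y^2. The equation becomes u^2 + 7u - 3 = 0.
By the quadratic formula, u = -7/2 + sqrt(61)/2 or u = -sqrt(61)/2 - 7/2.
y^2 = -7/2 + sqrt(61)/2 gives y = +/-sqrt(-7/2 + sqrt(61)/2) ~= +/-0.6365.
y^2 = -sqrt(61)/2 - 7/2 < 0 has no real solution.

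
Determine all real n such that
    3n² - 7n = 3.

Rearrange to standard form: 3n² - 7n - 3 = 0.
Discriminant: (-7)² − 4·3·(-3) = 85.
Quadratic formula: n = (7 ± √85) / 6.
So n = 7/6 + √(85)/6 ≈ 2.7033 or n = 7/6 - √(85)/6 ≈ -0.3699.

n = -0.3699 or n = 2.7033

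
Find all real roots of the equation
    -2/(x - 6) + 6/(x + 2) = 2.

Multiply both sides by (x - 6)(x + 2):
-2(x + 2) + 6(x - 6) = 2(x - 6)(x + 2).
Expand and collect terms: 2x² - 12x + 16 = 0.
Factor or apply the quadratic formula: x = 4 or x = 2.
Neither value makes a denominator zero (x ≠ 6, x ≠ -2), so both are valid.

x = 2 or x = 4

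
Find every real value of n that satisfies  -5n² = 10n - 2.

n = -2.1832 or n = 0.1832

Rearrange to standard form: -5n² - 10n + 2 = 0.
Discriminant: (-10)² − 4·(-5)·2 = 140.
Quadratic formula: n = (10 ± √140) / (-10).
So n = -√(35)/5 - 1 ≈ -2.1832 or n = -1 + √(35)/5 ≈ 0.1832.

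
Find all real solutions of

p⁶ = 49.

Let u = p³. The equation becomes u² - 49 = 0.
Factor: (u + 7)(u - 7) = 0, so u = -7 or u = 7.
p³ = -7 gives p = -∛(7) ≈ -1.9129.
p³ = 7 gives p = ∛(7) ≈ 1.9129.

p = -1.9129 or p = 1.9129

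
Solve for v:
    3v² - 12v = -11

v = 1.4226 or v = 2.5774

Rearrange to standard form: 3v² - 12v + 11 = 0.
Discriminant: (-12)² − 4·3·11 = 12.
Quadratic formula: v = (12 ± √12) / 6.
So v = √(3)/3 + 2 ≈ 2.5774 or v = 2 - √(3)/3 ≈ 1.4226.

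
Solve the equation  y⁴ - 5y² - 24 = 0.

y = -2.8284 or y = 2.8284

Let u = y². The equation becomes u² - 5u - 24 = 0.
Factor: (u + 3)(u - 8) = 0, so u = -3 or u = 8.
y² = -3 < 0 has no real solution.
y² = 8 gives y = ±2·√(2) ≈ ±2.8284.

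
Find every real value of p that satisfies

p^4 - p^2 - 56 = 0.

Let u = p^2. The equation becomes u^2 - u - 56 = 0.
Factor: (u - 8)(u + 7) = 0, so u = 8 or u = -7.
p^2 = 8 gives p = +/-2*sqrt(2) ~= +/-2.8284.
p^2 = -7 < 0 has no real solution.

p = -2.8284 or p = 2.8284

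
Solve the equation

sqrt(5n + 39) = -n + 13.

n = 5

Square both sides: 5n + 39 = (-n + 13)^2.
Expand and rearrange: n^2 - 31n + 130 = 0.
Solving gives n = 26 or n = 5.
Check each candidate in the original equation:
  n = 26: sqrt(169) = 13, while -n + 13 = -13 — extraneous.
  n = 5: sqrt(64) = 8, while -n + 13 = 8 — valid.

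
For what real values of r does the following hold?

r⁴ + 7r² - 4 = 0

r = -0.7288 or r = 0.7288

Let u = r². The equation becomes u² + 7u - 4 = 0.
By the quadratic formula, u = -7/2 + √(65)/2 or u = -√(65)/2 - 7/2.
r² = -7/2 + √(65)/2 gives r = ±√(-7/2 + √(65)/2) ≈ ±0.7288.
r² = -√(65)/2 - 7/2 < 0 has no real solution.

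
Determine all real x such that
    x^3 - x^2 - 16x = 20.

Rearrange: x^3 - x^2 - 16x - 20 = 0.
Possible rational roots are divisors of -20. Testing x = 5 gives 0, so (x - 5) is a factor.
Divide: x^3 - x^2 - 16x - 20 = (x - 5)(x^2 + 4x + 4).
The quadratic has the repeated root x = -2.

x = -2 or x = 5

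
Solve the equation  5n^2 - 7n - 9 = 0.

n = -0.8133 or n = 2.2133

Discriminant: (-7)^2 - 4*5*(-9) = 229.
Quadratic formula: n = (7 +/- sqrt(229)) / 10.
So n = 7/10 + sqrt(229)/10 ~= 2.2133 or n = 7/10 - sqrt(229)/10 ~= -0.8133.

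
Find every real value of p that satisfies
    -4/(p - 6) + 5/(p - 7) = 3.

Multiply both sides by (p - 6)(p - 7):
-4(p - 7) + 5(p - 6) = 3(p - 6)(p - 7).
Expand and collect terms: 3p² - 40p + 128 = 0.
Factor or apply the quadratic formula: p = 8 or p = 5.3333.
Neither value makes a denominator zero (p ≠ 6, p ≠ 7), so both are valid.

p = 5.3333 or p = 8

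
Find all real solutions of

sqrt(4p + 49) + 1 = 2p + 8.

Isolate the radical: sqrt(4p + 49) = 2p + 7.
Square both sides: 4p + 49 = (2p + 7)^2.
Expand and rearrange: 4p^2 + 24p = 0.
Solving gives p = 0 or p = -6.
Check each candidate in the original equation:
  p = 0: sqrt(49) = 7, while 2p + 7 = 7 — valid.
  p = -6: sqrt(25) = 5, while 2p + 7 = -5 — extraneous.

p = 0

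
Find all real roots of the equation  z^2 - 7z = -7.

z = 1.2087 or z = 5.7913

Rearrange to standard form: z^2 - 7z + 7 = 0.
Discriminant: (-7)^2 - 4*1*7 = 21.
Quadratic formula: z = (7 +/- sqrt(21)) / 2.
So z = sqrt(21)/2 + 7/2 ~= 5.7913 or z = 7/2 - sqrt(21)/2 ~= 1.2087.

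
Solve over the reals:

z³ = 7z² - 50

Rearrange: z³ - 7z² + 50 = 0.
Possible rational roots are divisors of 50. Testing z = 5 gives 0, so (z - 5) is a factor.
Divide: z³ - 7z² + 50 = (z - 5)(z² - 2z - 10).
Apply the quadratic formula to z² - 2z - 10 = 0: z = (2 ± √44)/2, i.e. z ≈ 4.3166 or z ≈ -2.3166.

z = -2.3166 or z = 4.3166 or z = 5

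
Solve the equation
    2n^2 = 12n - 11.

n = 1.1292 or n = 4.8708

Rearrange to standard form: 2n^2 - 12n + 11 = 0.
Discriminant: (-12)^2 - 4*2*11 = 56.
Quadratic formula: n = (12 +/- sqrt(56)) / 4.
So n = sqrt(14)/2 + 3 ~= 4.8708 or n = 3 - sqrt(14)/2 ~= 1.1292.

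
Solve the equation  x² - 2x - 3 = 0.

Factor: (x - 3)(x + 1) = 0.
So x = 3 or x = -1.

x = -1 or x = 3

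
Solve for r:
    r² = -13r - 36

r = -9 or r = -4

Bring every term to one side: r² + 13r + 36 = 0.
Factor: (r + 4)(r + 9) = 0.
So r = -4 or r = -9.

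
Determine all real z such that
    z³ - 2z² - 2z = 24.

Rearrange: z³ - 2z² - 2z - 24 = 0.
Possible rational roots are divisors of -24. Testing z = 4 gives 0, so (z - 4) is a factor.
Divide: z³ - 2z² - 2z - 24 = (z - 4)(z² + 2z + 6).
The quadratic z² + 2z + 6 has discriminant -20 < 0, so no further real roots.

z = 4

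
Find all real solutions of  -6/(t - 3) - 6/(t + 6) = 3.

Multiply both sides by (t - 3)(t + 6):
-6(t + 6) - 6(t - 3) = 3(t - 3)(t + 6).
Expand and collect terms: 3t^2 + 21t - 36 = 0.
By the quadratic formula, t = (-21 +/- sqrt(873)) / 6, so t ~= 1.4244 or t ~= -8.4244.
Neither value makes a denominator zero (t != 3, t != -6), so both are valid.

t = -8.4244 or t = 1.4244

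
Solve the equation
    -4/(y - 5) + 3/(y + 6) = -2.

y = -7.2901 or y = 6.7901

Multiply both sides by (y - 5)(y + 6):
-4(y + 6) + 3(y - 5) = -2(y - 5)(y + 6).
Expand and collect terms: -2y^2 - y + 99 = 0.
By the quadratic formula, y = (1 +/- sqrt(793)) / -4, so y ~= -7.2901 or y ~= 6.7901.
Neither value makes a denominator zero (y != 5, y != -6), so both are valid.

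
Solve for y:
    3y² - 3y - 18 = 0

Factor: 3(y + 2)(y - 3) = 0.
So y = -2 or y = 3.

y = -2 or y = 3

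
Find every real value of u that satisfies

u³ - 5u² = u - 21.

u = -1.8284 or u = 3 or u = 3.8284

Rearrange: u³ - 5u² - u + 21 = 0.
Possible rational roots are divisors of 21. Testing u = 3 gives 0, so (u - 3) is a factor.
Divide: u³ - 5u² - u + 21 = (u - 3)(u² - 2u - 7).
Apply the quadratic formula to u² - 2u - 7 = 0: u = (2 ± √32)/2, i.e. u ≈ 3.8284 or u ≈ -1.8284.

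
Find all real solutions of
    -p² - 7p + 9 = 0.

Discriminant: (-7)² − 4·(-1)·9 = 85.
Quadratic formula: p = (7 ± √85) / (-2).
So p = -√(85)/2 - 7/2 ≈ -8.1098 or p = -7/2 + √(85)/2 ≈ 1.1098.

p = -8.1098 or p = 1.1098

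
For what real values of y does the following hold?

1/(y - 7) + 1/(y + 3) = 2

Multiply both sides by (y - 7)(y + 3):
(y + 3) + (y - 7) = 2(y - 7)(y + 3).
Expand and collect terms: 2y² - 10y - 38 = 0.
By the quadratic formula, y = (10 ± √404) / 4, so y ≈ 7.5249 or y ≈ -2.5249.
Neither value makes a denominator zero (y ≠ 7, y ≠ -3), so both are valid.

y = -2.5249 or y = 7.5249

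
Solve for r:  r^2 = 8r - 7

Bring every term to one side: r^2 - 8r + 7 = 0.
Factor: (r - 1)(r - 7) = 0.
So r = 1 or r = 7.

r = 1 or r = 7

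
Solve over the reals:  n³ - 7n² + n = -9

n = -1 or n = 1.3542 or n = 6.6458

Rearrange: n³ - 7n² + n + 9 = 0.
Possible rational roots are divisors of 9. Testing n = -1 gives 0, so (n + 1) is a factor.
Divide: n³ - 7n² + n + 9 = (n + 1)(n² - 8n + 9).
Apply the quadratic formula to n² - 8n + 9 = 0: n = (8 ± √28)/2, i.e. n ≈ 6.6458 or n ≈ 1.3542.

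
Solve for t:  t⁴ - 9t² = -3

t = -2.9417 or t = -0.5888 or t = 0.5888 or t = 2.9417

Let u = t². The equation becomes u² - 9u + 3 = 0.
By the quadratic formula, u = √(69)/2 + 9/2 or u = 9/2 - √(69)/2.
t² = √(69)/2 + 9/2 gives t = ±√(√(69)/2 + 9/2) ≈ ±2.9417.
t² = 9/2 - √(69)/2 gives t = ±√(9/2 - √(69)/2) ≈ ±0.5888.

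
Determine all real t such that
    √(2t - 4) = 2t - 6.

Square both sides: 2t - 4 = (2t - 6)².
Expand and rearrange: 4t² - 26t + 40 = 0.
Solving gives t = 4 or t = 2.5.
Check each candidate in the original equation:
  t = 4: √(4) = 2, while 2t - 6 = 2 — valid.
  t = 2.5: √(1) = 1, while 2t - 6 = -1 — extraneous.

t = 4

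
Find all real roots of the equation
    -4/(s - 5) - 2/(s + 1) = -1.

s = 0.101 or s = 9.899

Multiply both sides by (s - 5)(s + 1):
-4(s + 1) - 2(s - 5) = -(s - 5)(s + 1).
Expand and collect terms: -s^2 + 10s - 1 = 0.
By the quadratic formula, s = (-10 +/- sqrt(96)) / -2, so s ~= 0.101 or s ~= 9.899.
Neither value makes a denominator zero (s != 5, s != -1), so both are valid.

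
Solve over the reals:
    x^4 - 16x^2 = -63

x = -3 or x = -2.6458 or x = 2.6458 or x = 3

Let u = x^2. The equation becomes u^2 - 16u + 63 = 0.
Factor: (u - 9)(u - 7) = 0, so u = 9 or u = 7.
x^2 = 9 gives x = +/-3.
x^2 = 7 gives x = +/-sqrt(7) ~= +/-2.6458.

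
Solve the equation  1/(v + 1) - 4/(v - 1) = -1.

Multiply both sides by (v + 1)(v - 1):
(v - 1) - 4(v + 1) = -(v + 1)(v - 1).
Expand and collect terms: -v² + 3v + 6 = 0.
By the quadratic formula, v = (-3 ± √33) / -2, so v ≈ -1.3723 or v ≈ 4.3723.
Neither value makes a denominator zero (v ≠ -1, v ≠ 1), so both are valid.

v = -1.3723 or v = 4.3723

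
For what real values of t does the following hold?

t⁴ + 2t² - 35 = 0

Let u = t². The equation becomes u² + 2u - 35 = 0.
Factor: (u + 7)(u - 5) = 0, so u = -7 or u = 5.
t² = -7 < 0 has no real solution.
t² = 5 gives t = ±√(5) ≈ ±2.2361.

t = -2.2361 or t = 2.2361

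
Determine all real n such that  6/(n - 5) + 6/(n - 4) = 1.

n = 4.4792 or n = 16.5208

Multiply both sides by (n - 5)(n - 4):
6(n - 4) + 6(n - 5) = (n - 5)(n - 4).
Expand and collect terms: n² - 21n + 74 = 0.
By the quadratic formula, n = (21 ± √145) / 2, so n ≈ 16.5208 or n ≈ 4.4792.
Neither value makes a denominator zero (n ≠ 5, n ≠ 4), so both are valid.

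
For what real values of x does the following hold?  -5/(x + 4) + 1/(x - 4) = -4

x = -2.7016 or x = 3.7016

Multiply both sides by (x + 4)(x - 4):
-5(x - 4) + (x + 4) = -4(x + 4)(x - 4).
Expand and collect terms: -4x^2 + 4x + 40 = 0.
By the quadratic formula, x = (-4 +/- sqrt(656)) / -8, so x ~= -2.7016 or x ~= 3.7016.
Neither value makes a denominator zero (x != -4, x != 4), so both are valid.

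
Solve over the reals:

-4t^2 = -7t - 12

Rearrange to standard form: -4t^2 + 7t + 12 = 0.
Discriminant: (7)^2 - 4*(-4)*12 = 241.
Quadratic formula: t = (-7 +/- sqrt(241)) / (-8).
So t = 7/8 - sqrt(241)/8 ~= -1.0655 or t = 7/8 + sqrt(241)/8 ~= 2.8155.

t = -1.0655 or t = 2.8155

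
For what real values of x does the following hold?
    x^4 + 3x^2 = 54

x = -2.4495 or x = 2.4495

Let u = x^2. The equation becomes u^2 + 3u - 54 = 0.
Factor: (u + 9)(u - 6) = 0, so u = -9 or u = 6.
x^2 = -9 < 0 has no real solution.
x^2 = 6 gives x = +/-sqrt(6) ~= +/-2.4495.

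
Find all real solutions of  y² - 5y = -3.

Rearrange to standard form: y² - 5y + 3 = 0.
Discriminant: (-5)² − 4·1·3 = 13.
Quadratic formula: y = (5 ± √13) / 2.
So y = √(13)/2 + 5/2 ≈ 4.3028 or y = 5/2 - √(13)/2 ≈ 0.6972.

y = 0.6972 or y = 4.3028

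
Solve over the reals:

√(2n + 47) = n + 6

Square both sides: 2n + 47 = (n + 6)².
Expand and rearrange: n² + 10n - 11 = 0.
Solving gives n = 1 or n = -11.
Check each candidate in the original equation:
  n = 1: √(49) = 7, while n + 6 = 7 — valid.
  n = -11: √(25) = 5, while n + 6 = -5 — extraneous.

n = 1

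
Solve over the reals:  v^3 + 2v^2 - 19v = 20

Rearrange: v^3 + 2v^2 - 19v - 20 = 0.
Possible rational roots are divisors of -20. Testing v = 4 gives 0, so (v - 4) is a factor.
Divide: v^3 + 2v^2 - 19v - 20 = (v - 4)(v^2 + 6v + 5).
Factor the quadratic: v = -1 or v = -5.

v = -5 or v = -1 or v = 4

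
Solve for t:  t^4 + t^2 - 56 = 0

Let u = t^2. The equation becomes u^2 + u - 56 = 0.
Factor: (u - 7)(u + 8) = 0, so u = 7 or u = -8.
t^2 = 7 gives t = +/-sqrt(7) ~= +/-2.6458.
t^2 = -8 < 0 has no real solution.

t = -2.6458 or t = 2.6458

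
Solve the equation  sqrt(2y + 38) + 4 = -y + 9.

y = -1

Isolate the radical: sqrt(2y + 38) = -y + 5.
Square both sides: 2y + 38 = (-y + 5)^2.
Expand and rearrange: y^2 - 12y - 13 = 0.
Solving gives y = 13 or y = -1.
Check each candidate in the original equation:
  y = 13: sqrt(64) = 8, while -y + 5 = -8 — extraneous.
  y = -1: sqrt(36) = 6, while -y + 5 = 6 — valid.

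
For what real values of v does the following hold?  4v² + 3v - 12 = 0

v = -2.1472 or v = 1.3972

Discriminant: (3)² − 4·4·(-12) = 201.
Quadratic formula: v = (-3 ± √201) / 8.
So v = -3/8 + √(201)/8 ≈ 1.3972 or v = -√(201)/8 - 3/8 ≈ -2.1472.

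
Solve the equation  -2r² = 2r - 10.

r = -2.7913 or r = 1.7913

Rearrange to standard form: -2r² - 2r + 10 = 0.
Discriminant: (-2)² − 4·(-2)·10 = 84.
Quadratic formula: r = (2 ± √84) / (-4).
So r = -√(21)/2 - 1/2 ≈ -2.7913 or r = -1/2 + √(21)/2 ≈ 1.7913.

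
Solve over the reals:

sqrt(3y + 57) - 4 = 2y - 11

y = 8

Isolate the radical: sqrt(3y + 57) = 2y - 7.
Square both sides: 3y + 57 = (2y - 7)^2.
Expand and rearrange: 4y^2 - 31y - 8 = 0.
Solving gives y = 8 or y = -0.25.
Check each candidate in the original equation:
  y = 8: sqrt(81) = 9, while 2y - 7 = 9 — valid.
  y = -0.25: sqrt(56.25) = 7.5, while 2y - 7 = -7.5 — extraneous.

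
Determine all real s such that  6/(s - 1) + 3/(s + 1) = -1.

Multiply both sides by (s - 1)(s + 1):
6(s + 1) + 3(s - 1) = -(s - 1)(s + 1).
Expand and collect terms: -s^2 - 9s - 2 = 0.
By the quadratic formula, s = (9 +/- sqrt(73)) / -2, so s ~= -8.772 or s ~= -0.228.
Neither value makes a denominator zero (s != 1, s != -1), so both are valid.

s = -8.772 or s = -0.228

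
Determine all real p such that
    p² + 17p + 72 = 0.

p = -9 or p = -8

Factor: (p + 8)(p + 9) = 0.
So p = -8 or p = -9.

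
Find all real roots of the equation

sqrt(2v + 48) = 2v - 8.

v = 8

Square both sides: 2v + 48 = (2v - 8)^2.
Expand and rearrange: 4v^2 - 34v + 16 = 0.
Solving gives v = 8 or v = 0.5.
Check each candidate in the original equation:
  v = 8: sqrt(64) = 8, while 2v - 8 = 8 — valid.
  v = 0.5: sqrt(49) = 7, while 2v - 8 = -7 — extraneous.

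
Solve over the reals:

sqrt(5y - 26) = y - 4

y = 6 or y = 7

Square both sides: 5y - 26 = (y - 4)^2.
Expand and rearrange: y^2 - 13y + 42 = 0.
Solving gives y = 7 or y = 6.
Check each candidate in the original equation:
  y = 7: sqrt(9) = 3, while y - 4 = 3 — valid.
  y = 6: sqrt(4) = 2, while y - 4 = 2 — valid.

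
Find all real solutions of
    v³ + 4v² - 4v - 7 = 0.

Possible rational roots are divisors of -7. Testing v = -1 gives 0, so (v + 1) is a factor.
Divide: v³ + 4v² - 4v - 7 = (v + 1)(v² + 3v - 7).
Apply the quadratic formula to v² + 3v - 7 = 0: v = (-3 ± √37)/2, i.e. v ≈ 1.5414 or v ≈ -4.5414.

v = -4.5414 or v = -1 or v = 1.5414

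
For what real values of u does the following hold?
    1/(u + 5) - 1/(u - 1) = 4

u = -4.7386 or u = 0.7386

Multiply both sides by (u + 5)(u - 1):
(u - 1) - (u + 5) = 4(u + 5)(u - 1).
Expand and collect terms: 4u^2 + 16u - 14 = 0.
By the quadratic formula, u = (-16 +/- sqrt(480)) / 8, so u ~= 0.7386 or u ~= -4.7386.
Neither value makes a denominator zero (u != -5, u != 1), so both are valid.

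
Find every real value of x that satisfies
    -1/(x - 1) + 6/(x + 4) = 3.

x = -1.7208 or x = 0.3874

Multiply both sides by (x - 1)(x + 4):
-(x + 4) + 6(x - 1) = 3(x - 1)(x + 4).
Expand and collect terms: 3x² + 4x - 2 = 0.
By the quadratic formula, x = (-4 ± √40) / 6, so x ≈ 0.3874 or x ≈ -1.7208.
Neither value makes a denominator zero (x ≠ 1, x ≠ -4), so both are valid.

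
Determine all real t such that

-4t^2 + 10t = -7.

t = -0.57 or t = 3.07

Rearrange to standard form: -4t^2 + 10t + 7 = 0.
Discriminant: (10)^2 - 4*(-4)*7 = 212.
Quadratic formula: t = (-10 +/- sqrt(212)) / (-8).
So t = 5/4 - sqrt(53)/4 ~= -0.57 or t = 5/4 + sqrt(53)/4 ~= 3.07.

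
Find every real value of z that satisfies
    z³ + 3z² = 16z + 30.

Rearrange: z³ + 3z² - 16z - 30 = 0.
Possible rational roots are divisors of -30. Testing z = -5 gives 0, so (z + 5) is a factor.
Divide: z³ + 3z² - 16z - 30 = (z + 5)(z² - 2z - 6).
Apply the quadratic formula to z² - 2z - 6 = 0: z = (2 ± √28)/2, i.e. z ≈ 3.6458 or z ≈ -1.6458.

z = -5 or z = -1.6458 or z = 3.6458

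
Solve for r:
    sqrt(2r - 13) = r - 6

Square both sides: 2r - 13 = (r - 6)^2.
Expand and rearrange: r^2 - 14r + 49 = 0.
This gives the repeated root r = 7.
Check in the original equation:
  r = 7: sqrt(1) = 1, while r - 6 = 1 — valid.

r = 7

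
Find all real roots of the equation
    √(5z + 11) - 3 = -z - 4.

z = -2

Isolate the radical: √(5z + 11) = -z - 1.
Square both sides: 5z + 11 = (-z - 1)².
Expand and rearrange: z² - 3z - 10 = 0.
Solving gives z = 5 or z = -2.
Check each candidate in the original equation:
  z = 5: √(36) = 6, while -z - 1 = -6 — extraneous.
  z = -2: √(1) = 1, while -z - 1 = 1 — valid.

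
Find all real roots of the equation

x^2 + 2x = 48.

x = -8 or x = 6

Bring every term to one side: x^2 + 2x - 48 = 0.
Factor: (x + 8)(x - 6) = 0.
So x = -8 or x = 6.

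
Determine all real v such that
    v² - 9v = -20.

Bring every term to one side: v² - 9v + 20 = 0.
Factor: (v - 5)(v - 4) = 0.
So v = 5 or v = 4.

v = 4 or v = 5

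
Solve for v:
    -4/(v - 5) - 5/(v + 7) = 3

v = -8.8443 or v = 3.8443

Multiply both sides by (v - 5)(v + 7):
-4(v + 7) - 5(v - 5) = 3(v - 5)(v + 7).
Expand and collect terms: 3v² + 15v - 102 = 0.
By the quadratic formula, v = (-15 ± √1449) / 6, so v ≈ 3.8443 or v ≈ -8.8443.
Neither value makes a denominator zero (v ≠ 5, v ≠ -7), so both are valid.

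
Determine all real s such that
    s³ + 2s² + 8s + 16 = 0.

s = -2

Possible rational roots are divisors of 16. Testing s = -2 gives 0, so (s + 2) is a factor.
Divide: s³ + 2s² + 8s + 16 = (s + 2)(s² + 8).
The quadratic s² + 8 has discriminant -32 < 0, so no further real roots.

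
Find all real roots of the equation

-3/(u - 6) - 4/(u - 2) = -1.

Multiply both sides by (u - 6)(u - 2):
-3(u - 2) - 4(u - 6) = -(u - 6)(u - 2).
Expand and collect terms: -u² + 15u - 42 = 0.
By the quadratic formula, u = (-15 ± √57) / -2, so u ≈ 3.7251 or u ≈ 11.2749.
Neither value makes a denominator zero (u ≠ 6, u ≠ 2), so both are valid.

u = 3.7251 or u = 11.2749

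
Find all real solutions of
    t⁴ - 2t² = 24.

Let u = t². The equation becomes u² - 2u - 24 = 0.
Factor: (u + 4)(u - 6) = 0, so u = -4 or u = 6.
t² = -4 < 0 has no real solution.
t² = 6 gives t = ±√(6) ≈ ±2.4495.

t = -2.4495 or t = 2.4495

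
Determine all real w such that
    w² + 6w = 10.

Rearrange to standard form: w² + 6w - 10 = 0.
Discriminant: (6)² − 4·1·(-10) = 76.
Quadratic formula: w = (-6 ± √76) / 2.
So w = -3 + √(19) ≈ 1.3589 or w = -√(19) - 3 ≈ -7.3589.

w = -7.3589 or w = 1.3589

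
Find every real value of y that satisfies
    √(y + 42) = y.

Square both sides: y + 42 = (y)².
Expand and rearrange: y² - y - 42 = 0.
Solving gives y = 7 or y = -6.
Check each candidate in the original equation:
  y = 7: √(49) = 7, while y = 7 — valid.
  y = -6: √(36) = 6, while y = -6 — extraneous.

y = 7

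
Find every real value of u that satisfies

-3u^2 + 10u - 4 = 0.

Discriminant: (10)^2 - 4*(-3)*(-4) = 52.
Quadratic formula: u = (-10 +/- sqrt(52)) / (-6).
So u = 5/3 - sqrt(13)/3 ~= 0.4648 or u = sqrt(13)/3 + 5/3 ~= 2.8685.

u = 0.4648 or u = 2.8685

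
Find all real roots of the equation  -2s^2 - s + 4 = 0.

s = -1.6861 or s = 1.1861

Discriminant: (-1)^2 - 4*(-2)*4 = 33.
Quadratic formula: s = (1 +/- sqrt(33)) / (-4).
So s = -sqrt(33)/4 - 1/4 ~= -1.6861 or s = -1/4 + sqrt(33)/4 ~= 1.1861.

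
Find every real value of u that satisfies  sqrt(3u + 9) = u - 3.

Square both sides: 3u + 9 = (u - 3)^2.
Expand and rearrange: u^2 - 9u = 0.
Solving gives u = 9 or u = 0.
Check each candidate in the original equation:
  u = 9: sqrt(36) = 6, while u - 3 = 6 — valid.
  u = 0: sqrt(9) = 3, while u - 3 = -3 — extraneous.

u = 9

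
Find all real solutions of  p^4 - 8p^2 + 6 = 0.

p = -2.6762 or p = -0.9153 or p = 0.9153 or p = 2.6762

Let u = p^2. The equation becomes u^2 - 8u + 6 = 0.
By the quadratic formula, u = sqrt(10) + 4 or u = 4 - sqrt(10).
p^2 = sqrt(10) + 4 gives p = +/-sqrt(sqrt(10) + 4) ~= +/-2.6762.
p^2 = 4 - sqrt(10) gives p = +/-sqrt(4 - sqrt(10)) ~= +/-0.9153.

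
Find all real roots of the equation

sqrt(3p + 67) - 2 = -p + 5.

Isolate the radical: sqrt(3p + 67) = -p + 7.
Square both sides: 3p + 67 = (-p + 7)^2.
Expand and rearrange: p^2 - 17p - 18 = 0.
Solving gives p = 18 or p = -1.
Check each candidate in the original equation:
  p = 18: sqrt(121) = 11, while -p + 7 = -11 — extraneous.
  p = -1: sqrt(64) = 8, while -p + 7 = 8 — valid.

p = -1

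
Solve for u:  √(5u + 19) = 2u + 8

Square both sides: 5u + 19 = (2u + 8)².
Expand and rearrange: 4u² + 27u + 45 = 0.
Solving gives u = -3 or u = -3.75.
Check each candidate in the original equation:
  u = -3: √(4) = 2, while 2u + 8 = 2 — valid.
  u = -3.75: √(0.25) = 0.5, while 2u + 8 = 0.5 — valid.

u = -3.75 or u = -3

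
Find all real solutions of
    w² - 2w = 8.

w = -2 or w = 4

Bring every term to one side: w² - 2w - 8 = 0.
Factor: (w + 2)(w - 4) = 0.
So w = -2 or w = 4.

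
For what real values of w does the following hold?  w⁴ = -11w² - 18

Let u = w². The equation becomes u² + 11u + 18 = 0.
Factor: (u + 9)(u + 2) = 0, so u = -9 or u = -2.
w² = -9 < 0 has no real solution.
w² = -2 < 0 has no real solution.

No real solutions.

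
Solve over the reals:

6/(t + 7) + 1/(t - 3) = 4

Multiply both sides by (t + 7)(t - 3):
6(t - 3) + (t + 7) = 4(t + 7)(t - 3).
Expand and collect terms: 4t^2 + 9t - 73 = 0.
By the quadratic formula, t = (-9 +/- sqrt(1249)) / 8, so t ~= 3.2926 or t ~= -5.5426.
Neither value makes a denominator zero (t != -7, t != 3), so both are valid.

t = -5.5426 or t = 3.2926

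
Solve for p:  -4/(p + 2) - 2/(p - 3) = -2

Multiply both sides by (p + 2)(p - 3):
-4(p - 3) - 2(p + 2) = -2(p + 2)(p - 3).
Expand and collect terms: -2p^2 + 8p + 4 = 0.
By the quadratic formula, p = (-8 +/- sqrt(96)) / -4, so p ~= -0.4495 or p ~= 4.4495.
Neither value makes a denominator zero (p != -2, p != 3), so both are valid.

p = -0.4495 or p = 4.4495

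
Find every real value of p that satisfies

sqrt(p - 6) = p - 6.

p = 6 or p = 7

Square both sides: p - 6 = (p - 6)^2.
Expand and rearrange: p^2 - 13p + 42 = 0.
Solving gives p = 7 or p = 6.
Check each candidate in the original equation:
  p = 7: sqrt(1) = 1, while p - 6 = 1 — valid.
  p = 6: sqrt(0) = 0, while p - 6 = 0 — valid.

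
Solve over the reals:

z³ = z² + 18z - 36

z = -4.6056 or z = 2.6056 or z = 3

Rearrange: z³ - z² - 18z + 36 = 0.
Possible rational roots are divisors of 36. Testing z = 3 gives 0, so (z - 3) is a factor.
Divide: z³ - z² - 18z + 36 = (z - 3)(z² + 2z - 12).
Apply the quadratic formula to z² + 2z - 12 = 0: z = (-2 ± √52)/2, i.e. z ≈ 2.6056 or z ≈ -4.6056.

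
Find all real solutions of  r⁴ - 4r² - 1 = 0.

r = -2.0582 or r = 2.0582

Let u = r². The equation becomes u² - 4u - 1 = 0.
By the quadratic formula, u = 2 + √(5) or u = 2 - √(5).
r² = 2 + √(5) gives r = ±√(2 + √(5)) ≈ ±2.0582.
r² = 2 - √(5) < 0 has no real solution.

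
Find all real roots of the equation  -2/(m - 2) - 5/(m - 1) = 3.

m = -1.1196 or m = 1.7863

Multiply both sides by (m - 2)(m - 1):
-2(m - 1) - 5(m - 2) = 3(m - 2)(m - 1).
Expand and collect terms: 3m² - 2m - 6 = 0.
By the quadratic formula, m = (2 ± √76) / 6, so m ≈ 1.7863 or m ≈ -1.1196.
Neither value makes a denominator zero (m ≠ 2, m ≠ 1), so both are valid.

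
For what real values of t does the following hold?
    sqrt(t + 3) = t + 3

Square both sides: t + 3 = (t + 3)^2.
Expand and rearrange: t^2 + 5t + 6 = 0.
Solving gives t = -2 or t = -3.
Check each candidate in the original equation:
  t = -2: sqrt(1) = 1, while t + 3 = 1 — valid.
  t = -3: sqrt(0) = 0, while t + 3 = 0 — valid.

t = -3 or t = -2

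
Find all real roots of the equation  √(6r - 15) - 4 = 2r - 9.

Isolate the radical: √(6r - 15) = 2r - 5.
Square both sides: 6r - 15 = (2r - 5)².
Expand and rearrange: 4r² - 26r + 40 = 0.
Solving gives r = 4 or r = 2.5.
Check each candidate in the original equation:
  r = 4: √(9) = 3, while 2r - 5 = 3 — valid.
  r = 2.5: √(0) = 0, while 2r - 5 = 0 — valid.

r = 2.5 or r = 4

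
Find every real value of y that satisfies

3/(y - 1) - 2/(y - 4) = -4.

Multiply both sides by (y - 1)(y - 4):
3(y - 4) - 2(y - 1) = -4(y - 1)(y - 4).
Expand and collect terms: -4y² + 19y - 6 = 0.
By the quadratic formula, y = (-19 ± √265) / -8, so y ≈ 0.3401 or y ≈ 4.4099.
Neither value makes a denominator zero (y ≠ 1, y ≠ 4), so both are valid.

y = 0.3401 or y = 4.4099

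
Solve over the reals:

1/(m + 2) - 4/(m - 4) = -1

Multiply both sides by (m + 2)(m - 4):
(m - 4) - 4(m + 2) = -(m + 2)(m - 4).
Expand and collect terms: -m² + 5m + 20 = 0.
By the quadratic formula, m = (-5 ± √105) / -2, so m ≈ -2.6235 or m ≈ 7.6235.
Neither value makes a denominator zero (m ≠ -2, m ≠ 4), so both are valid.

m = -2.6235 or m = 7.6235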